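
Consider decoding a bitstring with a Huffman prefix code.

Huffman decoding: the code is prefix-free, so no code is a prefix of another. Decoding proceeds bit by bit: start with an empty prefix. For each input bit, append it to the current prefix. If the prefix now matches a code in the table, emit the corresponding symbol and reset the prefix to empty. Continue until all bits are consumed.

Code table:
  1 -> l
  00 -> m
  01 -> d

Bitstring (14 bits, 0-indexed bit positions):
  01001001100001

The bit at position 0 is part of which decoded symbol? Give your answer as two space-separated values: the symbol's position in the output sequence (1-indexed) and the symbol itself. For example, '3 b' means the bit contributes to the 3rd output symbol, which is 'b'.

Bit 0: prefix='0' (no match yet)
Bit 1: prefix='01' -> emit 'd', reset
Bit 2: prefix='0' (no match yet)
Bit 3: prefix='00' -> emit 'm', reset
Bit 4: prefix='1' -> emit 'l', reset

Answer: 1 d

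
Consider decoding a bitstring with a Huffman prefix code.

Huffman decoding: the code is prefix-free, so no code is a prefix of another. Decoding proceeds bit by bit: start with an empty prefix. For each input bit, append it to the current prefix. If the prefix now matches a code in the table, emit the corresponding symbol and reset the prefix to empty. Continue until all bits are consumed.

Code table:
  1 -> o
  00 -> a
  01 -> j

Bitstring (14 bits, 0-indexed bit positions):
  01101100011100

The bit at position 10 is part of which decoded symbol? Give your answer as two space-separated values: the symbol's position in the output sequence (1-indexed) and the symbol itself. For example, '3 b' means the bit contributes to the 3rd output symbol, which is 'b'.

Answer: 7 o

Derivation:
Bit 0: prefix='0' (no match yet)
Bit 1: prefix='01' -> emit 'j', reset
Bit 2: prefix='1' -> emit 'o', reset
Bit 3: prefix='0' (no match yet)
Bit 4: prefix='01' -> emit 'j', reset
Bit 5: prefix='1' -> emit 'o', reset
Bit 6: prefix='0' (no match yet)
Bit 7: prefix='00' -> emit 'a', reset
Bit 8: prefix='0' (no match yet)
Bit 9: prefix='01' -> emit 'j', reset
Bit 10: prefix='1' -> emit 'o', reset
Bit 11: prefix='1' -> emit 'o', reset
Bit 12: prefix='0' (no match yet)
Bit 13: prefix='00' -> emit 'a', reset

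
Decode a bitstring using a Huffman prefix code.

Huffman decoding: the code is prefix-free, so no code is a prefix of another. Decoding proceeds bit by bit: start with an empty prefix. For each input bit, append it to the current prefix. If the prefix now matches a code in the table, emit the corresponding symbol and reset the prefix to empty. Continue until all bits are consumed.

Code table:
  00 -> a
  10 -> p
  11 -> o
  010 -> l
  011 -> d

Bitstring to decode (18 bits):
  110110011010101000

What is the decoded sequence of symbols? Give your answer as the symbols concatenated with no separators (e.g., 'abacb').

Answer: odaolppa

Derivation:
Bit 0: prefix='1' (no match yet)
Bit 1: prefix='11' -> emit 'o', reset
Bit 2: prefix='0' (no match yet)
Bit 3: prefix='01' (no match yet)
Bit 4: prefix='011' -> emit 'd', reset
Bit 5: prefix='0' (no match yet)
Bit 6: prefix='00' -> emit 'a', reset
Bit 7: prefix='1' (no match yet)
Bit 8: prefix='11' -> emit 'o', reset
Bit 9: prefix='0' (no match yet)
Bit 10: prefix='01' (no match yet)
Bit 11: prefix='010' -> emit 'l', reset
Bit 12: prefix='1' (no match yet)
Bit 13: prefix='10' -> emit 'p', reset
Bit 14: prefix='1' (no match yet)
Bit 15: prefix='10' -> emit 'p', reset
Bit 16: prefix='0' (no match yet)
Bit 17: prefix='00' -> emit 'a', reset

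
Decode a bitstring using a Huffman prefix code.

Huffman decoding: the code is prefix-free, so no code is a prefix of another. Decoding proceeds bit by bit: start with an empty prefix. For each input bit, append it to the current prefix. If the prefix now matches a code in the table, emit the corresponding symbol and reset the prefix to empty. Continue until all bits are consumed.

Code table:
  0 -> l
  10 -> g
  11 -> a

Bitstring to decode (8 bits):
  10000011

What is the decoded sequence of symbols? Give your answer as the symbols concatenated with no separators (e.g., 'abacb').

Answer: glllla

Derivation:
Bit 0: prefix='1' (no match yet)
Bit 1: prefix='10' -> emit 'g', reset
Bit 2: prefix='0' -> emit 'l', reset
Bit 3: prefix='0' -> emit 'l', reset
Bit 4: prefix='0' -> emit 'l', reset
Bit 5: prefix='0' -> emit 'l', reset
Bit 6: prefix='1' (no match yet)
Bit 7: prefix='11' -> emit 'a', reset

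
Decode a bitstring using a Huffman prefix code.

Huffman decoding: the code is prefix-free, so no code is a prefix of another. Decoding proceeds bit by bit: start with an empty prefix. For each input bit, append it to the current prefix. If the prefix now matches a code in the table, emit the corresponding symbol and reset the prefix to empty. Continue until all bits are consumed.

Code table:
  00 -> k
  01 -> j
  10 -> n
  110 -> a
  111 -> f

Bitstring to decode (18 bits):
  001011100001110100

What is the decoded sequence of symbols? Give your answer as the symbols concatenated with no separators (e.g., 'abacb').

Answer: knfkkfjk

Derivation:
Bit 0: prefix='0' (no match yet)
Bit 1: prefix='00' -> emit 'k', reset
Bit 2: prefix='1' (no match yet)
Bit 3: prefix='10' -> emit 'n', reset
Bit 4: prefix='1' (no match yet)
Bit 5: prefix='11' (no match yet)
Bit 6: prefix='111' -> emit 'f', reset
Bit 7: prefix='0' (no match yet)
Bit 8: prefix='00' -> emit 'k', reset
Bit 9: prefix='0' (no match yet)
Bit 10: prefix='00' -> emit 'k', reset
Bit 11: prefix='1' (no match yet)
Bit 12: prefix='11' (no match yet)
Bit 13: prefix='111' -> emit 'f', reset
Bit 14: prefix='0' (no match yet)
Bit 15: prefix='01' -> emit 'j', reset
Bit 16: prefix='0' (no match yet)
Bit 17: prefix='00' -> emit 'k', reset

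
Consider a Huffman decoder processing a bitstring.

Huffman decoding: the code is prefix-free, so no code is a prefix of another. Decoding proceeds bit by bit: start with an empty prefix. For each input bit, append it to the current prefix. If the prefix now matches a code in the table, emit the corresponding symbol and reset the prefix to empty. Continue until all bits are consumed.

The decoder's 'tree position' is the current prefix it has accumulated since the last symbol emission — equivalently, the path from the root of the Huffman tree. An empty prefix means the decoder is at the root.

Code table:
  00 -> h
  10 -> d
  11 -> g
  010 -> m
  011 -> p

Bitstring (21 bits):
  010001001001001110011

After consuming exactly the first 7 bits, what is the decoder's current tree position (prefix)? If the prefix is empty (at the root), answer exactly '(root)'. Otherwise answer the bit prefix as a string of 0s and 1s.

Bit 0: prefix='0' (no match yet)
Bit 1: prefix='01' (no match yet)
Bit 2: prefix='010' -> emit 'm', reset
Bit 3: prefix='0' (no match yet)
Bit 4: prefix='00' -> emit 'h', reset
Bit 5: prefix='1' (no match yet)
Bit 6: prefix='10' -> emit 'd', reset

Answer: (root)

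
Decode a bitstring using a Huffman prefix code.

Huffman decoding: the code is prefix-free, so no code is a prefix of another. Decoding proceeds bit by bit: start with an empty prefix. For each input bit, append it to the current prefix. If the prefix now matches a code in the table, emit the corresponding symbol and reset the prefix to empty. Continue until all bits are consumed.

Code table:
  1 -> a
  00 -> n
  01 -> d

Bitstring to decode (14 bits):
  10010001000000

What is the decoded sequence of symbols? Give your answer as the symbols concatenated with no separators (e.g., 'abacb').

Answer: anandnnn

Derivation:
Bit 0: prefix='1' -> emit 'a', reset
Bit 1: prefix='0' (no match yet)
Bit 2: prefix='00' -> emit 'n', reset
Bit 3: prefix='1' -> emit 'a', reset
Bit 4: prefix='0' (no match yet)
Bit 5: prefix='00' -> emit 'n', reset
Bit 6: prefix='0' (no match yet)
Bit 7: prefix='01' -> emit 'd', reset
Bit 8: prefix='0' (no match yet)
Bit 9: prefix='00' -> emit 'n', reset
Bit 10: prefix='0' (no match yet)
Bit 11: prefix='00' -> emit 'n', reset
Bit 12: prefix='0' (no match yet)
Bit 13: prefix='00' -> emit 'n', reset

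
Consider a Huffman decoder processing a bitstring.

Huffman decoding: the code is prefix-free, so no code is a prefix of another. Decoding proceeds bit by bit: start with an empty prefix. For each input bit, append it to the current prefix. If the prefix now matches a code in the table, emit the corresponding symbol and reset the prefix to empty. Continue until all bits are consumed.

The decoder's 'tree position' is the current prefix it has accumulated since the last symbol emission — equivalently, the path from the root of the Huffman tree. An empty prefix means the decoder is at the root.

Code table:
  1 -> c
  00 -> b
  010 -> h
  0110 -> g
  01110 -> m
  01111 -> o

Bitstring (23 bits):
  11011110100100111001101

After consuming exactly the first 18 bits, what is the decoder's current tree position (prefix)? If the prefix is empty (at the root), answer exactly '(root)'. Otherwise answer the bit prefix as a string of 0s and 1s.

Bit 0: prefix='1' -> emit 'c', reset
Bit 1: prefix='1' -> emit 'c', reset
Bit 2: prefix='0' (no match yet)
Bit 3: prefix='01' (no match yet)
Bit 4: prefix='011' (no match yet)
Bit 5: prefix='0111' (no match yet)
Bit 6: prefix='01111' -> emit 'o', reset
Bit 7: prefix='0' (no match yet)
Bit 8: prefix='01' (no match yet)
Bit 9: prefix='010' -> emit 'h', reset
Bit 10: prefix='0' (no match yet)
Bit 11: prefix='01' (no match yet)
Bit 12: prefix='010' -> emit 'h', reset
Bit 13: prefix='0' (no match yet)
Bit 14: prefix='01' (no match yet)
Bit 15: prefix='011' (no match yet)
Bit 16: prefix='0111' (no match yet)
Bit 17: prefix='01110' -> emit 'm', reset

Answer: (root)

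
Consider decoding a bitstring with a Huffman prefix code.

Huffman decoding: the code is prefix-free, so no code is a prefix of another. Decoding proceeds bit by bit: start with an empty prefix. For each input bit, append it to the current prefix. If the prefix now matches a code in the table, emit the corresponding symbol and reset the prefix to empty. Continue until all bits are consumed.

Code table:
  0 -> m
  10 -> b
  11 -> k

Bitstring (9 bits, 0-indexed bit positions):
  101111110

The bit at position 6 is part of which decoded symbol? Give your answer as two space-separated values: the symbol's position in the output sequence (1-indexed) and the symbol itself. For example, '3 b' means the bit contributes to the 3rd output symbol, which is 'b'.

Bit 0: prefix='1' (no match yet)
Bit 1: prefix='10' -> emit 'b', reset
Bit 2: prefix='1' (no match yet)
Bit 3: prefix='11' -> emit 'k', reset
Bit 4: prefix='1' (no match yet)
Bit 5: prefix='11' -> emit 'k', reset
Bit 6: prefix='1' (no match yet)
Bit 7: prefix='11' -> emit 'k', reset
Bit 8: prefix='0' -> emit 'm', reset

Answer: 4 k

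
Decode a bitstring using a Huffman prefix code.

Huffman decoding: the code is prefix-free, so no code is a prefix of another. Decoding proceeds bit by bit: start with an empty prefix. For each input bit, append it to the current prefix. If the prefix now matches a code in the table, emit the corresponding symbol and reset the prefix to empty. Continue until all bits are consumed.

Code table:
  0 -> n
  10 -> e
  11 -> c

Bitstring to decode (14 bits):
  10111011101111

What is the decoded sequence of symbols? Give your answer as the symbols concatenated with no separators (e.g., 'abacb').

Answer: ecececc

Derivation:
Bit 0: prefix='1' (no match yet)
Bit 1: prefix='10' -> emit 'e', reset
Bit 2: prefix='1' (no match yet)
Bit 3: prefix='11' -> emit 'c', reset
Bit 4: prefix='1' (no match yet)
Bit 5: prefix='10' -> emit 'e', reset
Bit 6: prefix='1' (no match yet)
Bit 7: prefix='11' -> emit 'c', reset
Bit 8: prefix='1' (no match yet)
Bit 9: prefix='10' -> emit 'e', reset
Bit 10: prefix='1' (no match yet)
Bit 11: prefix='11' -> emit 'c', reset
Bit 12: prefix='1' (no match yet)
Bit 13: prefix='11' -> emit 'c', reset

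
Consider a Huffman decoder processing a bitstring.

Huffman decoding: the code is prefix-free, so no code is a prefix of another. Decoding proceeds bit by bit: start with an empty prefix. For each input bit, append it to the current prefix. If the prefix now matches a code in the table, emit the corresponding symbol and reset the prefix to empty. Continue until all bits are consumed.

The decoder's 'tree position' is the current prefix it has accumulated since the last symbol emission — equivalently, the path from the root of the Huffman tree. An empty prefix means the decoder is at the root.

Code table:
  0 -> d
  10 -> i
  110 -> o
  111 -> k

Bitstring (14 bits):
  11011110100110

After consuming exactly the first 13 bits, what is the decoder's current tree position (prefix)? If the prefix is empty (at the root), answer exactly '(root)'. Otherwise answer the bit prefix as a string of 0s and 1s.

Bit 0: prefix='1' (no match yet)
Bit 1: prefix='11' (no match yet)
Bit 2: prefix='110' -> emit 'o', reset
Bit 3: prefix='1' (no match yet)
Bit 4: prefix='11' (no match yet)
Bit 5: prefix='111' -> emit 'k', reset
Bit 6: prefix='1' (no match yet)
Bit 7: prefix='10' -> emit 'i', reset
Bit 8: prefix='1' (no match yet)
Bit 9: prefix='10' -> emit 'i', reset
Bit 10: prefix='0' -> emit 'd', reset
Bit 11: prefix='1' (no match yet)
Bit 12: prefix='11' (no match yet)

Answer: 11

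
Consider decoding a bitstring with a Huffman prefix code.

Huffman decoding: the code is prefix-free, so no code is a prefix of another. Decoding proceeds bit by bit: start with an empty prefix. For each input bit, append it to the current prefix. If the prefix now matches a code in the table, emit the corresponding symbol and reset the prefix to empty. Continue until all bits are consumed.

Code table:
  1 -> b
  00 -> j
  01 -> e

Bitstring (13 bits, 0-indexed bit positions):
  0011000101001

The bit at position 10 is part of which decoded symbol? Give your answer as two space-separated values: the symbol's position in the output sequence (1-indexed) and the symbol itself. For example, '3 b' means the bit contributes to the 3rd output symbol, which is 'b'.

Bit 0: prefix='0' (no match yet)
Bit 1: prefix='00' -> emit 'j', reset
Bit 2: prefix='1' -> emit 'b', reset
Bit 3: prefix='1' -> emit 'b', reset
Bit 4: prefix='0' (no match yet)
Bit 5: prefix='00' -> emit 'j', reset
Bit 6: prefix='0' (no match yet)
Bit 7: prefix='01' -> emit 'e', reset
Bit 8: prefix='0' (no match yet)
Bit 9: prefix='01' -> emit 'e', reset
Bit 10: prefix='0' (no match yet)
Bit 11: prefix='00' -> emit 'j', reset
Bit 12: prefix='1' -> emit 'b', reset

Answer: 7 j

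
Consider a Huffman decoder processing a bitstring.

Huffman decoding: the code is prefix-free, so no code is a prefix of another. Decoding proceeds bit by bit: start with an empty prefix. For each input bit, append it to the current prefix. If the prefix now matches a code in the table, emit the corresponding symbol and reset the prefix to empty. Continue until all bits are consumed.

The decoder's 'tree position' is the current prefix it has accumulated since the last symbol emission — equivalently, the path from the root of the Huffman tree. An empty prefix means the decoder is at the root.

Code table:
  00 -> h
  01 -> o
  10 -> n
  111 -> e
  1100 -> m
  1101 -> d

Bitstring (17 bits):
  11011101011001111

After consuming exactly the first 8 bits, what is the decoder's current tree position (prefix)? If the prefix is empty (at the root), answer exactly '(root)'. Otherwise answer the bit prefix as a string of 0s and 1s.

Answer: (root)

Derivation:
Bit 0: prefix='1' (no match yet)
Bit 1: prefix='11' (no match yet)
Bit 2: prefix='110' (no match yet)
Bit 3: prefix='1101' -> emit 'd', reset
Bit 4: prefix='1' (no match yet)
Bit 5: prefix='11' (no match yet)
Bit 6: prefix='110' (no match yet)
Bit 7: prefix='1101' -> emit 'd', reset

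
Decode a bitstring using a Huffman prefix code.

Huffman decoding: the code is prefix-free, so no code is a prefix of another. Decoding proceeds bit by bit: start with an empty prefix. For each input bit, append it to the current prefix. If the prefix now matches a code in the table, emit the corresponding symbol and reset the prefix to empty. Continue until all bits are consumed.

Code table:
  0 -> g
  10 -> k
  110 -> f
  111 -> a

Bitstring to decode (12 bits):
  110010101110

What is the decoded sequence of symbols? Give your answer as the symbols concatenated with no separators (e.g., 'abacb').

Bit 0: prefix='1' (no match yet)
Bit 1: prefix='11' (no match yet)
Bit 2: prefix='110' -> emit 'f', reset
Bit 3: prefix='0' -> emit 'g', reset
Bit 4: prefix='1' (no match yet)
Bit 5: prefix='10' -> emit 'k', reset
Bit 6: prefix='1' (no match yet)
Bit 7: prefix='10' -> emit 'k', reset
Bit 8: prefix='1' (no match yet)
Bit 9: prefix='11' (no match yet)
Bit 10: prefix='111' -> emit 'a', reset
Bit 11: prefix='0' -> emit 'g', reset

Answer: fgkkag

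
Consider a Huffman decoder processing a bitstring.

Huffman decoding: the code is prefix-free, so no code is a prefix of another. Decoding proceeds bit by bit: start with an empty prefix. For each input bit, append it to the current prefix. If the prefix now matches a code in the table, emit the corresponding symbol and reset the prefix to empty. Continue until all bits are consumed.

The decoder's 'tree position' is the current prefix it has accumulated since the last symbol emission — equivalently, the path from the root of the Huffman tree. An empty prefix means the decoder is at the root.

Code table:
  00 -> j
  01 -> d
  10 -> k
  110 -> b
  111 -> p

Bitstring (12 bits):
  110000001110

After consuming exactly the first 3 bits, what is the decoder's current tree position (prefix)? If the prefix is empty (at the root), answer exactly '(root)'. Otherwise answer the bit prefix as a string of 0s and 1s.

Answer: (root)

Derivation:
Bit 0: prefix='1' (no match yet)
Bit 1: prefix='11' (no match yet)
Bit 2: prefix='110' -> emit 'b', reset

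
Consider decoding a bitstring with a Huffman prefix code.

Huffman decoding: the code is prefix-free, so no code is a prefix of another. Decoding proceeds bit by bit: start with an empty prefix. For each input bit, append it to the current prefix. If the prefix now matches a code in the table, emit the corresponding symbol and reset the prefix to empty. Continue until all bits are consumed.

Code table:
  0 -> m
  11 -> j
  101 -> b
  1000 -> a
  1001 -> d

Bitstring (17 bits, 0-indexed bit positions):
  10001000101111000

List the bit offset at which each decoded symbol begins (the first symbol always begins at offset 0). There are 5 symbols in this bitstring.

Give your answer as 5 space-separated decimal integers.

Answer: 0 4 8 11 13

Derivation:
Bit 0: prefix='1' (no match yet)
Bit 1: prefix='10' (no match yet)
Bit 2: prefix='100' (no match yet)
Bit 3: prefix='1000' -> emit 'a', reset
Bit 4: prefix='1' (no match yet)
Bit 5: prefix='10' (no match yet)
Bit 6: prefix='100' (no match yet)
Bit 7: prefix='1000' -> emit 'a', reset
Bit 8: prefix='1' (no match yet)
Bit 9: prefix='10' (no match yet)
Bit 10: prefix='101' -> emit 'b', reset
Bit 11: prefix='1' (no match yet)
Bit 12: prefix='11' -> emit 'j', reset
Bit 13: prefix='1' (no match yet)
Bit 14: prefix='10' (no match yet)
Bit 15: prefix='100' (no match yet)
Bit 16: prefix='1000' -> emit 'a', reset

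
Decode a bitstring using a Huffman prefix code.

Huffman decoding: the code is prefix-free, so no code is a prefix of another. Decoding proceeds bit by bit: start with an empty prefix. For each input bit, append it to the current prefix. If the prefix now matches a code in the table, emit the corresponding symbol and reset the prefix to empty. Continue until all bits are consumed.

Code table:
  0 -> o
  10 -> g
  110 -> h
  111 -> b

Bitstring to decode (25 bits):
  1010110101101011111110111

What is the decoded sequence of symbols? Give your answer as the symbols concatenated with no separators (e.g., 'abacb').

Bit 0: prefix='1' (no match yet)
Bit 1: prefix='10' -> emit 'g', reset
Bit 2: prefix='1' (no match yet)
Bit 3: prefix='10' -> emit 'g', reset
Bit 4: prefix='1' (no match yet)
Bit 5: prefix='11' (no match yet)
Bit 6: prefix='110' -> emit 'h', reset
Bit 7: prefix='1' (no match yet)
Bit 8: prefix='10' -> emit 'g', reset
Bit 9: prefix='1' (no match yet)
Bit 10: prefix='11' (no match yet)
Bit 11: prefix='110' -> emit 'h', reset
Bit 12: prefix='1' (no match yet)
Bit 13: prefix='10' -> emit 'g', reset
Bit 14: prefix='1' (no match yet)
Bit 15: prefix='11' (no match yet)
Bit 16: prefix='111' -> emit 'b', reset
Bit 17: prefix='1' (no match yet)
Bit 18: prefix='11' (no match yet)
Bit 19: prefix='111' -> emit 'b', reset
Bit 20: prefix='1' (no match yet)
Bit 21: prefix='10' -> emit 'g', reset
Bit 22: prefix='1' (no match yet)
Bit 23: prefix='11' (no match yet)
Bit 24: prefix='111' -> emit 'b', reset

Answer: gghghgbbgb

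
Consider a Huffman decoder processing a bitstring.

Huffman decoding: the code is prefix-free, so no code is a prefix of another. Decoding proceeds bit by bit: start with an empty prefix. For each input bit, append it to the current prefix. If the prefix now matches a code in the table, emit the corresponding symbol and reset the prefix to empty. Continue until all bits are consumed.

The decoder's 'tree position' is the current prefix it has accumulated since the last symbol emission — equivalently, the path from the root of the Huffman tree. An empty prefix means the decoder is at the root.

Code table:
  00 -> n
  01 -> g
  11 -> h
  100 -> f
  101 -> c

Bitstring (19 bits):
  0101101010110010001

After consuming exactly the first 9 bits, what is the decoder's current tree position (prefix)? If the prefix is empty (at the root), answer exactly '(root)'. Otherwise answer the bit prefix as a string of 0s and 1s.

Bit 0: prefix='0' (no match yet)
Bit 1: prefix='01' -> emit 'g', reset
Bit 2: prefix='0' (no match yet)
Bit 3: prefix='01' -> emit 'g', reset
Bit 4: prefix='1' (no match yet)
Bit 5: prefix='10' (no match yet)
Bit 6: prefix='101' -> emit 'c', reset
Bit 7: prefix='0' (no match yet)
Bit 8: prefix='01' -> emit 'g', reset

Answer: (root)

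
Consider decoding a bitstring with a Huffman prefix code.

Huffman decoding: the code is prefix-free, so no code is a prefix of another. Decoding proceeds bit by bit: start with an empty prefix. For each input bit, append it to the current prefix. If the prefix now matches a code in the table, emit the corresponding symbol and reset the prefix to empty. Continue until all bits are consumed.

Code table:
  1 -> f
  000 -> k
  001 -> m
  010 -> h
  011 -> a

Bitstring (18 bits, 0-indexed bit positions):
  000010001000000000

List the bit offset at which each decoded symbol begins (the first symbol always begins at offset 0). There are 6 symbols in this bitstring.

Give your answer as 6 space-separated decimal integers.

Bit 0: prefix='0' (no match yet)
Bit 1: prefix='00' (no match yet)
Bit 2: prefix='000' -> emit 'k', reset
Bit 3: prefix='0' (no match yet)
Bit 4: prefix='01' (no match yet)
Bit 5: prefix='010' -> emit 'h', reset
Bit 6: prefix='0' (no match yet)
Bit 7: prefix='00' (no match yet)
Bit 8: prefix='001' -> emit 'm', reset
Bit 9: prefix='0' (no match yet)
Bit 10: prefix='00' (no match yet)
Bit 11: prefix='000' -> emit 'k', reset
Bit 12: prefix='0' (no match yet)
Bit 13: prefix='00' (no match yet)
Bit 14: prefix='000' -> emit 'k', reset
Bit 15: prefix='0' (no match yet)
Bit 16: prefix='00' (no match yet)
Bit 17: prefix='000' -> emit 'k', reset

Answer: 0 3 6 9 12 15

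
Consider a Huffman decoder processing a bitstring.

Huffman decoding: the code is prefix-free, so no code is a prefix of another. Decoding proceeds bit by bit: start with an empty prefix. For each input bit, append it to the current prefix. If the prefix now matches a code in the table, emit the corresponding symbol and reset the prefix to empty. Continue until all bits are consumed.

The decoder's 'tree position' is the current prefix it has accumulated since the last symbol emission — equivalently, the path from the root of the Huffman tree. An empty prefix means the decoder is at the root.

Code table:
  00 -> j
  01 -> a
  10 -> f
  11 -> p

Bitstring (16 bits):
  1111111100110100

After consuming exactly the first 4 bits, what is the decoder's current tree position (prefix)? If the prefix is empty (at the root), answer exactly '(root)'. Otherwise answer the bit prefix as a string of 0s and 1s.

Bit 0: prefix='1' (no match yet)
Bit 1: prefix='11' -> emit 'p', reset
Bit 2: prefix='1' (no match yet)
Bit 3: prefix='11' -> emit 'p', reset

Answer: (root)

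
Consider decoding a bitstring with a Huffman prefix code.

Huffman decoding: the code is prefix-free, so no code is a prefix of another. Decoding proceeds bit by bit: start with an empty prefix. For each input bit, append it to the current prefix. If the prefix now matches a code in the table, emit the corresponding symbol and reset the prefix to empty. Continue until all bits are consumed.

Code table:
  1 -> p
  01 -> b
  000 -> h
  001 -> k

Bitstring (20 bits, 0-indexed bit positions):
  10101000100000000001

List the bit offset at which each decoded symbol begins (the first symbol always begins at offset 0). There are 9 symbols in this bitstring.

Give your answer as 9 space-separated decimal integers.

Answer: 0 1 3 5 8 9 12 15 18

Derivation:
Bit 0: prefix='1' -> emit 'p', reset
Bit 1: prefix='0' (no match yet)
Bit 2: prefix='01' -> emit 'b', reset
Bit 3: prefix='0' (no match yet)
Bit 4: prefix='01' -> emit 'b', reset
Bit 5: prefix='0' (no match yet)
Bit 6: prefix='00' (no match yet)
Bit 7: prefix='000' -> emit 'h', reset
Bit 8: prefix='1' -> emit 'p', reset
Bit 9: prefix='0' (no match yet)
Bit 10: prefix='00' (no match yet)
Bit 11: prefix='000' -> emit 'h', reset
Bit 12: prefix='0' (no match yet)
Bit 13: prefix='00' (no match yet)
Bit 14: prefix='000' -> emit 'h', reset
Bit 15: prefix='0' (no match yet)
Bit 16: prefix='00' (no match yet)
Bit 17: prefix='000' -> emit 'h', reset
Bit 18: prefix='0' (no match yet)
Bit 19: prefix='01' -> emit 'b', reset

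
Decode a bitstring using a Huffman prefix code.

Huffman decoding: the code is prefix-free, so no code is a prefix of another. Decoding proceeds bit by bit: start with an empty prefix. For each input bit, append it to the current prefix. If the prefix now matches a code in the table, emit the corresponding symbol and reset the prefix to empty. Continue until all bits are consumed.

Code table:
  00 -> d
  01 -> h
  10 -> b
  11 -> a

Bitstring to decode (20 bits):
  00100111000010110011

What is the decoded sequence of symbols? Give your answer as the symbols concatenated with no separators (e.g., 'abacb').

Bit 0: prefix='0' (no match yet)
Bit 1: prefix='00' -> emit 'd', reset
Bit 2: prefix='1' (no match yet)
Bit 3: prefix='10' -> emit 'b', reset
Bit 4: prefix='0' (no match yet)
Bit 5: prefix='01' -> emit 'h', reset
Bit 6: prefix='1' (no match yet)
Bit 7: prefix='11' -> emit 'a', reset
Bit 8: prefix='0' (no match yet)
Bit 9: prefix='00' -> emit 'd', reset
Bit 10: prefix='0' (no match yet)
Bit 11: prefix='00' -> emit 'd', reset
Bit 12: prefix='1' (no match yet)
Bit 13: prefix='10' -> emit 'b', reset
Bit 14: prefix='1' (no match yet)
Bit 15: prefix='11' -> emit 'a', reset
Bit 16: prefix='0' (no match yet)
Bit 17: prefix='00' -> emit 'd', reset
Bit 18: prefix='1' (no match yet)
Bit 19: prefix='11' -> emit 'a', reset

Answer: dbhaddbada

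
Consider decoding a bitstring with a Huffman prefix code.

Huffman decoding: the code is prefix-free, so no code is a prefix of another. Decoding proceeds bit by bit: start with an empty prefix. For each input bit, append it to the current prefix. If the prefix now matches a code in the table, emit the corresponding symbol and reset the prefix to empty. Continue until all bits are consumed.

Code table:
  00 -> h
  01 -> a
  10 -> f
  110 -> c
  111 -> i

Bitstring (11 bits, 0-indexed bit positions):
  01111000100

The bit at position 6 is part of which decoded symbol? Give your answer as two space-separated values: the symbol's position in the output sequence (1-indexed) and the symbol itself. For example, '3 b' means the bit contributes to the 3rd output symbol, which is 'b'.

Answer: 3 h

Derivation:
Bit 0: prefix='0' (no match yet)
Bit 1: prefix='01' -> emit 'a', reset
Bit 2: prefix='1' (no match yet)
Bit 3: prefix='11' (no match yet)
Bit 4: prefix='111' -> emit 'i', reset
Bit 5: prefix='0' (no match yet)
Bit 6: prefix='00' -> emit 'h', reset
Bit 7: prefix='0' (no match yet)
Bit 8: prefix='01' -> emit 'a', reset
Bit 9: prefix='0' (no match yet)
Bit 10: prefix='00' -> emit 'h', reset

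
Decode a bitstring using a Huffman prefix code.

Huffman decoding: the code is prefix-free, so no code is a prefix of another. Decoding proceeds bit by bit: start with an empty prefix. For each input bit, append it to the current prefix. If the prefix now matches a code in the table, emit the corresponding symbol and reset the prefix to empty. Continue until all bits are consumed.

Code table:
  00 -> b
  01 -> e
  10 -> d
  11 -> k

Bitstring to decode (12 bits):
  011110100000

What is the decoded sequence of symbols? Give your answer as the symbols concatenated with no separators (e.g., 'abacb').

Answer: ekddbb

Derivation:
Bit 0: prefix='0' (no match yet)
Bit 1: prefix='01' -> emit 'e', reset
Bit 2: prefix='1' (no match yet)
Bit 3: prefix='11' -> emit 'k', reset
Bit 4: prefix='1' (no match yet)
Bit 5: prefix='10' -> emit 'd', reset
Bit 6: prefix='1' (no match yet)
Bit 7: prefix='10' -> emit 'd', reset
Bit 8: prefix='0' (no match yet)
Bit 9: prefix='00' -> emit 'b', reset
Bit 10: prefix='0' (no match yet)
Bit 11: prefix='00' -> emit 'b', reset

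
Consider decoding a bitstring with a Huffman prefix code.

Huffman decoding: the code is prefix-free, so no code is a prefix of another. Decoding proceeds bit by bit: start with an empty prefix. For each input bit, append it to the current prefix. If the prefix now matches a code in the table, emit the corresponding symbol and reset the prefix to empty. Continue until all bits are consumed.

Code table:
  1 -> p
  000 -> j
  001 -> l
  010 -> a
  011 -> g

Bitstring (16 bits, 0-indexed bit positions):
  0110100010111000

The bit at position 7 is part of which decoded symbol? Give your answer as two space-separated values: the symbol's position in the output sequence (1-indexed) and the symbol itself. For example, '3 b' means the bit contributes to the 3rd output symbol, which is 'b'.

Answer: 3 l

Derivation:
Bit 0: prefix='0' (no match yet)
Bit 1: prefix='01' (no match yet)
Bit 2: prefix='011' -> emit 'g', reset
Bit 3: prefix='0' (no match yet)
Bit 4: prefix='01' (no match yet)
Bit 5: prefix='010' -> emit 'a', reset
Bit 6: prefix='0' (no match yet)
Bit 7: prefix='00' (no match yet)
Bit 8: prefix='001' -> emit 'l', reset
Bit 9: prefix='0' (no match yet)
Bit 10: prefix='01' (no match yet)
Bit 11: prefix='011' -> emit 'g', reset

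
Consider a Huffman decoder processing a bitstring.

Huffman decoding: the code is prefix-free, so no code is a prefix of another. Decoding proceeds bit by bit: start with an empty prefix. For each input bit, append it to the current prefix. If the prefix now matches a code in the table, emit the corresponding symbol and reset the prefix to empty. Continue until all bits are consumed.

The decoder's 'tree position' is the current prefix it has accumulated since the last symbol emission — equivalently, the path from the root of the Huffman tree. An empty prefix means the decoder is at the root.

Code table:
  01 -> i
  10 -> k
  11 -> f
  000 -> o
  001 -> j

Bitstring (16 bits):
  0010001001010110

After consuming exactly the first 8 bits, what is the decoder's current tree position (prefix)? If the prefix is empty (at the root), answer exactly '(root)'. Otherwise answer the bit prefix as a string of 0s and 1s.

Bit 0: prefix='0' (no match yet)
Bit 1: prefix='00' (no match yet)
Bit 2: prefix='001' -> emit 'j', reset
Bit 3: prefix='0' (no match yet)
Bit 4: prefix='00' (no match yet)
Bit 5: prefix='000' -> emit 'o', reset
Bit 6: prefix='1' (no match yet)
Bit 7: prefix='10' -> emit 'k', reset

Answer: (root)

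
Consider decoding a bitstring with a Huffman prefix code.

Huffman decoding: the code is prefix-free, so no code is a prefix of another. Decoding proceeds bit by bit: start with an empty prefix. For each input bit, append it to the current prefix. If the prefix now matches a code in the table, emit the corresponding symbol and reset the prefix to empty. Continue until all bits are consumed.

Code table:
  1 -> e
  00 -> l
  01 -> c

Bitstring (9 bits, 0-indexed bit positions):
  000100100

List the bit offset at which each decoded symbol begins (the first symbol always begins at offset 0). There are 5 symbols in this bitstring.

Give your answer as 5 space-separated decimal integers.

Bit 0: prefix='0' (no match yet)
Bit 1: prefix='00' -> emit 'l', reset
Bit 2: prefix='0' (no match yet)
Bit 3: prefix='01' -> emit 'c', reset
Bit 4: prefix='0' (no match yet)
Bit 5: prefix='00' -> emit 'l', reset
Bit 6: prefix='1' -> emit 'e', reset
Bit 7: prefix='0' (no match yet)
Bit 8: prefix='00' -> emit 'l', reset

Answer: 0 2 4 6 7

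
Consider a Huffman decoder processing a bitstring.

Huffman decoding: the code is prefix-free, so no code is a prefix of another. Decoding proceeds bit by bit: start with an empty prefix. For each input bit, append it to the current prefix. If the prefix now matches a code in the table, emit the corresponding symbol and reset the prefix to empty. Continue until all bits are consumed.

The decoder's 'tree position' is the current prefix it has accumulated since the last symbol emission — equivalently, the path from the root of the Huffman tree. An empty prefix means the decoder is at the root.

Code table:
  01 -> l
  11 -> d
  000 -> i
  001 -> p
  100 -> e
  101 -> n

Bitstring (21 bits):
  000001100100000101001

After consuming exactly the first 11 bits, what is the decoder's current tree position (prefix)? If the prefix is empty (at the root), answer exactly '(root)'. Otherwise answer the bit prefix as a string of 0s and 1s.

Bit 0: prefix='0' (no match yet)
Bit 1: prefix='00' (no match yet)
Bit 2: prefix='000' -> emit 'i', reset
Bit 3: prefix='0' (no match yet)
Bit 4: prefix='00' (no match yet)
Bit 5: prefix='001' -> emit 'p', reset
Bit 6: prefix='1' (no match yet)
Bit 7: prefix='10' (no match yet)
Bit 8: prefix='100' -> emit 'e', reset
Bit 9: prefix='1' (no match yet)
Bit 10: prefix='10' (no match yet)

Answer: 10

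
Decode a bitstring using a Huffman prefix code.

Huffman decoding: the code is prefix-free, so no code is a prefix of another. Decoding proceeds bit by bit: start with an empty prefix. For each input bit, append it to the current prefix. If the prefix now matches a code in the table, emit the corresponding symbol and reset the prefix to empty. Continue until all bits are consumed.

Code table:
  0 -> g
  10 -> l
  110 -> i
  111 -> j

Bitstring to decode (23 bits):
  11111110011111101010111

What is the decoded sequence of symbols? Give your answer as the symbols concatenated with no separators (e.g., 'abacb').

Bit 0: prefix='1' (no match yet)
Bit 1: prefix='11' (no match yet)
Bit 2: prefix='111' -> emit 'j', reset
Bit 3: prefix='1' (no match yet)
Bit 4: prefix='11' (no match yet)
Bit 5: prefix='111' -> emit 'j', reset
Bit 6: prefix='1' (no match yet)
Bit 7: prefix='10' -> emit 'l', reset
Bit 8: prefix='0' -> emit 'g', reset
Bit 9: prefix='1' (no match yet)
Bit 10: prefix='11' (no match yet)
Bit 11: prefix='111' -> emit 'j', reset
Bit 12: prefix='1' (no match yet)
Bit 13: prefix='11' (no match yet)
Bit 14: prefix='111' -> emit 'j', reset
Bit 15: prefix='0' -> emit 'g', reset
Bit 16: prefix='1' (no match yet)
Bit 17: prefix='10' -> emit 'l', reset
Bit 18: prefix='1' (no match yet)
Bit 19: prefix='10' -> emit 'l', reset
Bit 20: prefix='1' (no match yet)
Bit 21: prefix='11' (no match yet)
Bit 22: prefix='111' -> emit 'j', reset

Answer: jjlgjjgllj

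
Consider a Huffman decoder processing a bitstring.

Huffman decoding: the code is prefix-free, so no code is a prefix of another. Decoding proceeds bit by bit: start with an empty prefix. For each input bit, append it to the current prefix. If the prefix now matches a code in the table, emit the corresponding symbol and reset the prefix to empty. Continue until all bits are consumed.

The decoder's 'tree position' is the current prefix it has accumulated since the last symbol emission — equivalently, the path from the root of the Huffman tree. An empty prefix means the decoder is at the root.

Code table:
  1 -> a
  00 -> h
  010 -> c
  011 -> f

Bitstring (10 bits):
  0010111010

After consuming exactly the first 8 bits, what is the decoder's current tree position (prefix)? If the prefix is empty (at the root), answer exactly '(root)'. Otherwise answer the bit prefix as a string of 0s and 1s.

Answer: 0

Derivation:
Bit 0: prefix='0' (no match yet)
Bit 1: prefix='00' -> emit 'h', reset
Bit 2: prefix='1' -> emit 'a', reset
Bit 3: prefix='0' (no match yet)
Bit 4: prefix='01' (no match yet)
Bit 5: prefix='011' -> emit 'f', reset
Bit 6: prefix='1' -> emit 'a', reset
Bit 7: prefix='0' (no match yet)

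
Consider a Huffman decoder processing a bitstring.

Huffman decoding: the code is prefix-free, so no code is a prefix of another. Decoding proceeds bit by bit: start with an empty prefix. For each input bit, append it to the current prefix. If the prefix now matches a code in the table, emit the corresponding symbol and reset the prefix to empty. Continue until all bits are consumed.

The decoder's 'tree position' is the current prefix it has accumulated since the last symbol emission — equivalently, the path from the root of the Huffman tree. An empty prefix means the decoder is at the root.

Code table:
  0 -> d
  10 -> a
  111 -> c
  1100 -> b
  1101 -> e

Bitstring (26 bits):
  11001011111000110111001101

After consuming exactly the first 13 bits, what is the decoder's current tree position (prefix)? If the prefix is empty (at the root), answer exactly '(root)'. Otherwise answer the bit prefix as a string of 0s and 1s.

Bit 0: prefix='1' (no match yet)
Bit 1: prefix='11' (no match yet)
Bit 2: prefix='110' (no match yet)
Bit 3: prefix='1100' -> emit 'b', reset
Bit 4: prefix='1' (no match yet)
Bit 5: prefix='10' -> emit 'a', reset
Bit 6: prefix='1' (no match yet)
Bit 7: prefix='11' (no match yet)
Bit 8: prefix='111' -> emit 'c', reset
Bit 9: prefix='1' (no match yet)
Bit 10: prefix='11' (no match yet)
Bit 11: prefix='110' (no match yet)
Bit 12: prefix='1100' -> emit 'b', reset

Answer: (root)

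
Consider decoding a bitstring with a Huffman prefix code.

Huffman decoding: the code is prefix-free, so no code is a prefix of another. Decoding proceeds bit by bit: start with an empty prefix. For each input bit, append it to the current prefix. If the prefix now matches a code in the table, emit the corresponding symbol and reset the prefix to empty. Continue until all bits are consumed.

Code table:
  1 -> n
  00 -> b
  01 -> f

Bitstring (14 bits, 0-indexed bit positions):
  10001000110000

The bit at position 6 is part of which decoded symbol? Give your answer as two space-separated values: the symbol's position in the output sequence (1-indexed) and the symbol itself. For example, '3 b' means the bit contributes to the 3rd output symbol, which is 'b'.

Answer: 4 b

Derivation:
Bit 0: prefix='1' -> emit 'n', reset
Bit 1: prefix='0' (no match yet)
Bit 2: prefix='00' -> emit 'b', reset
Bit 3: prefix='0' (no match yet)
Bit 4: prefix='01' -> emit 'f', reset
Bit 5: prefix='0' (no match yet)
Bit 6: prefix='00' -> emit 'b', reset
Bit 7: prefix='0' (no match yet)
Bit 8: prefix='01' -> emit 'f', reset
Bit 9: prefix='1' -> emit 'n', reset
Bit 10: prefix='0' (no match yet)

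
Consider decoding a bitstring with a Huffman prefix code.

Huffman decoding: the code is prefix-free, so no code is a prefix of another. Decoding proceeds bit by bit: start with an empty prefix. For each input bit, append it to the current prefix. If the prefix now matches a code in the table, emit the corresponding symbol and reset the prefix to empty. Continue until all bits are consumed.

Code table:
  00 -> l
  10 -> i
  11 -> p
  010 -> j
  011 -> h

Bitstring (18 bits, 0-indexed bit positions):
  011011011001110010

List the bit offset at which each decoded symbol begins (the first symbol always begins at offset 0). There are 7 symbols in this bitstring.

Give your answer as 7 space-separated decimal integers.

Bit 0: prefix='0' (no match yet)
Bit 1: prefix='01' (no match yet)
Bit 2: prefix='011' -> emit 'h', reset
Bit 3: prefix='0' (no match yet)
Bit 4: prefix='01' (no match yet)
Bit 5: prefix='011' -> emit 'h', reset
Bit 6: prefix='0' (no match yet)
Bit 7: prefix='01' (no match yet)
Bit 8: prefix='011' -> emit 'h', reset
Bit 9: prefix='0' (no match yet)
Bit 10: prefix='00' -> emit 'l', reset
Bit 11: prefix='1' (no match yet)
Bit 12: prefix='11' -> emit 'p', reset
Bit 13: prefix='1' (no match yet)
Bit 14: prefix='10' -> emit 'i', reset
Bit 15: prefix='0' (no match yet)
Bit 16: prefix='01' (no match yet)
Bit 17: prefix='010' -> emit 'j', reset

Answer: 0 3 6 9 11 13 15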